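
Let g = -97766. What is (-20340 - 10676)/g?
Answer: 15508/48883 ≈ 0.31725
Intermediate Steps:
(-20340 - 10676)/g = (-20340 - 10676)/(-97766) = -31016*(-1/97766) = 15508/48883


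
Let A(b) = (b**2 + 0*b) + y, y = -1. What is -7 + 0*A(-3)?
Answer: -7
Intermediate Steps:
A(b) = -1 + b**2 (A(b) = (b**2 + 0*b) - 1 = (b**2 + 0) - 1 = b**2 - 1 = -1 + b**2)
-7 + 0*A(-3) = -7 + 0*(-1 + (-3)**2) = -7 + 0*(-1 + 9) = -7 + 0*8 = -7 + 0 = -7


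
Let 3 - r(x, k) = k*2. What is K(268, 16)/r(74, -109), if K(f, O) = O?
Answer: 16/221 ≈ 0.072398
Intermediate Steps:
r(x, k) = 3 - 2*k (r(x, k) = 3 - k*2 = 3 - 2*k)
K(268, 16)/r(74, -109) = 16/(3 - 2*(-109)) = 16/(3 + 218) = 16/221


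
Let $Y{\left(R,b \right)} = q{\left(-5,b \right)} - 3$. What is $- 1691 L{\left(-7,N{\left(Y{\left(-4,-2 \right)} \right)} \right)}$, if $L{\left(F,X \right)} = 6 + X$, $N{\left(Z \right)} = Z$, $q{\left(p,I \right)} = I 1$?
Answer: $-1691$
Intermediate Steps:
$q{\left(p,I \right)} = I$
$Y{\left(R,b \right)} = -3 + b$ ($Y{\left(R,b \right)} = b - 3 = -3 + b$)
$- 1691 L{\left(-7,N{\left(Y{\left(-4,-2 \right)} \right)} \right)} = - 1691 \left(6 - 5\right) = \left(-1691\right) 1 = -1691$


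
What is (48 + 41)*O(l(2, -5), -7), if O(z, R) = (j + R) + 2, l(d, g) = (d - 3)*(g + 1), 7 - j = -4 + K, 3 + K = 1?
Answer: 712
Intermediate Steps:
K = -2 (K = -3 + 1 = -2)
j = 13 (j = 7 - (-4 - 2) = 7 - 1*(-6) = 7 + 6 = 13)
l(d, g) = (1 + g)*(-3 + d) (l(d, g) = (-3 + d)*(1 + g) = (1 + g)*(-3 + d))
O(z, R) = 15 + R (O(z, R) = (13 + R) + 2 = 15 + R)
(48 + 41)*O(l(2, -5), -7) = (48 + 41)*(15 - 7) = 89*8 = 712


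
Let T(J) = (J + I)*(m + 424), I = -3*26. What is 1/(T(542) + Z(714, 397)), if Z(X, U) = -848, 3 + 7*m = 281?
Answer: 7/1500208 ≈ 4.6660e-6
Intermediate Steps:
m = 278/7 (m = -3/7 + (⅐)*281 = -3/7 + 281/7 = 278/7 ≈ 39.714)
I = -78
T(J) = -253188/7 + 3246*J/7 (T(J) = (J - 78)*(278/7 + 424) = (-78 + J)*(3246/7) = -253188/7 + 3246*J/7)
1/(T(542) + Z(714, 397)) = 1/((-253188/7 + (3246/7)*542) - 848) = 1/((-253188/7 + 1759332/7) - 848) = 1/(1506144/7 - 848) = 1/(1500208/7) = 7/1500208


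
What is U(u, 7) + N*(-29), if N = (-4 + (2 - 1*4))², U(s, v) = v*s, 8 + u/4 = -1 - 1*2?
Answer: -1352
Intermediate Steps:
u = -44 (u = -32 + 4*(-1 - 1*2) = -32 + 4*(-1 - 2) = -32 + 4*(-3) = -32 - 12 = -44)
U(s, v) = s*v
N = 36 (N = (-4 + (2 - 4))² = (-4 - 2)² = (-6)² = 36)
U(u, 7) + N*(-29) = -44*7 + 36*(-29) = -308 - 1044 = -1352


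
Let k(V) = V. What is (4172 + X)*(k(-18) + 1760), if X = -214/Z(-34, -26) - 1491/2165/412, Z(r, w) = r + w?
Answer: 9732171973303/1337970 ≈ 7.2738e+6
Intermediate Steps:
X = 9539713/2675940 (X = -214/(-34 - 26) - 1491/2165/412 = -214/(-60) - 1491*1/2165*(1/412) = -214*(-1/60) - 1491/2165*1/412 = 107/30 - 1491/891980 = 9539713/2675940 ≈ 3.5650)
(4172 + X)*(k(-18) + 1760) = (4172 + 9539713/2675940)*(-18 + 1760) = (11173561393/2675940)*1742 = 9732171973303/1337970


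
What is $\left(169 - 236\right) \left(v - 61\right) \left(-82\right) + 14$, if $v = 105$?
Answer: $241750$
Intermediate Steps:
$\left(169 - 236\right) \left(v - 61\right) \left(-82\right) + 14 = \left(169 - 236\right) \left(105 - 61\right) \left(-82\right) + 14 = \left(-67\right) 44 \left(-82\right) + 14 = \left(-2948\right) \left(-82\right) + 14 = 241736 + 14 = 241750$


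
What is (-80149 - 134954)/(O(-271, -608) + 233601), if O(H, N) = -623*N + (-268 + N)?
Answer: -215103/611509 ≈ -0.35176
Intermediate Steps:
O(H, N) = -268 - 622*N
(-80149 - 134954)/(O(-271, -608) + 233601) = (-80149 - 134954)/((-268 - 622*(-608)) + 233601) = -215103/((-268 + 378176) + 233601) = -215103/(377908 + 233601) = -215103/611509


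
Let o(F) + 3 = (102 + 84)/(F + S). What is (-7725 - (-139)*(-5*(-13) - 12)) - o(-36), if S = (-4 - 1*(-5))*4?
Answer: -5587/16 ≈ -349.19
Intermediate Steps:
S = 4 (S = (-4 + 5)*4 = 1*4 = 4)
o(F) = -3 + 186/(4 + F) (o(F) = -3 + (102 + 84)/(F + 4) = -3 + 186/(4 + F))
(-7725 - (-139)*(-5*(-13) - 12)) - o(-36) = (-7725 - (-139)*(-5*(-13) - 12)) - 3*(58 - 1*(-36))/(4 - 36) = (-7725 - (-139)*(65 - 12)) - 3*(58 + 36)/(-32) = (-7725 - (-139)*53) - 3*(-1)*94/32 = (-7725 - 1*(-7367)) - 1*(-141/16) = (-7725 + 7367) + 141/16 = -358 + 141/16 = -5587/16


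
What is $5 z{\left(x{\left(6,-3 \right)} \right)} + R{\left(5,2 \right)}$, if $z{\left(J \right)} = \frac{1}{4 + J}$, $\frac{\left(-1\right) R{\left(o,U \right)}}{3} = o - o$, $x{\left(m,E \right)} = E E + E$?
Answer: $\frac{1}{2} \approx 0.5$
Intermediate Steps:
$x{\left(m,E \right)} = E + E^{2}$ ($x{\left(m,E \right)} = E^{2} + E = E + E^{2}$)
$R{\left(o,U \right)} = 0$ ($R{\left(o,U \right)} = - 3 \left(o - o\right) = \left(-3\right) 0 = 0$)
$5 z{\left(x{\left(6,-3 \right)} \right)} + R{\left(5,2 \right)} = \frac{5}{4 - 3 \left(1 - 3\right)} + 0 = \frac{5}{4 - -6} + 0 = \frac{5}{4 + 6} + 0 = \frac{5}{10} + 0 = 5 \cdot \frac{1}{10} + 0 = \frac{1}{2} + 0 = \frac{1}{2}$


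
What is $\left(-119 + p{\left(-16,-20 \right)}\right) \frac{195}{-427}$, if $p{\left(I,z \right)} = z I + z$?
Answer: $- \frac{35295}{427} \approx -82.658$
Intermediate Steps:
$p{\left(I,z \right)} = z + I z$ ($p{\left(I,z \right)} = I z + z = z + I z$)
$\left(-119 + p{\left(-16,-20 \right)}\right) \frac{195}{-427} = \left(-119 - 20 \left(1 - 16\right)\right) \frac{195}{-427} = \left(-119 - -300\right) 195 \left(- \frac{1}{427}\right) = \left(-119 + 300\right) \left(- \frac{195}{427}\right) = 181 \left(- \frac{195}{427}\right) = - \frac{35295}{427}$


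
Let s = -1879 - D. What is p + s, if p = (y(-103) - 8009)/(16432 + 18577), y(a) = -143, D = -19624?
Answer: 621226553/35009 ≈ 17745.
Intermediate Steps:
p = -8152/35009 (p = (-143 - 8009)/(16432 + 18577) = -8152/35009 ≈ -0.23285)
s = 17745 (s = -1879 - 1*(-19624) = -1879 + 19624 = 17745)
p + s = -8152/35009 + 17745 = 621226553/35009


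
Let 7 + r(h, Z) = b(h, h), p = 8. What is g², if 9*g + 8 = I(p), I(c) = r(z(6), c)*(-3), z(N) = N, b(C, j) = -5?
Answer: 784/81 ≈ 9.6790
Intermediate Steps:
r(h, Z) = -12 (r(h, Z) = -7 - 5 = -12)
I(c) = 36 (I(c) = -12*(-3) = 36)
g = 28/9 (g = -8/9 + (⅑)*36 = -8/9 + 4 = 28/9 ≈ 3.1111)
g² = (28/9)² = 784/81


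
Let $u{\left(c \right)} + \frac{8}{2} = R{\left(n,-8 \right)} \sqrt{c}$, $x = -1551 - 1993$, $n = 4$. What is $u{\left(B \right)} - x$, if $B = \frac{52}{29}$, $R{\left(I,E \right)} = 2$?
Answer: $3540 + \frac{4 \sqrt{377}}{29} \approx 3542.7$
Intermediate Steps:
$x = -3544$ ($x = -1551 - 1993 = -3544$)
$B = \frac{52}{29}$ ($B = 52 \cdot \frac{1}{29} = \frac{52}{29} \approx 1.7931$)
$u{\left(c \right)} = -4 + 2 \sqrt{c}$
$u{\left(B \right)} - x = \left(-4 + 2 \sqrt{\frac{52}{29}}\right) - -3544 = \left(-4 + 2 \frac{2 \sqrt{377}}{29}\right) + 3544 = \left(-4 + \frac{4 \sqrt{377}}{29}\right) + 3544 = 3540 + \frac{4 \sqrt{377}}{29}$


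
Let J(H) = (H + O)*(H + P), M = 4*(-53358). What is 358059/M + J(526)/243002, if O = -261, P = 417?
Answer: -5612243913/8644067144 ≈ -0.64926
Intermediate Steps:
M = -213432
J(H) = (-261 + H)*(417 + H) (J(H) = (H - 261)*(H + 417) = (-261 + H)*(417 + H))
358059/M + J(526)/243002 = 358059/(-213432) + (-108837 + 526**2 + 156*526)/243002 = 358059*(-1/213432) + (-108837 + 276676 + 82056)*(1/243002) = -119353/71144 + 249895*(1/243002) = -119353/71144 + 249895/243002 = -5612243913/8644067144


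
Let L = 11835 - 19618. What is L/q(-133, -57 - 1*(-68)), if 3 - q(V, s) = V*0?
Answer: -7783/3 ≈ -2594.3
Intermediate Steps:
q(V, s) = 3 (q(V, s) = 3 - V*0 = 3 - 1*0 = 3 + 0 = 3)
L = -7783
L/q(-133, -57 - 1*(-68)) = -7783/3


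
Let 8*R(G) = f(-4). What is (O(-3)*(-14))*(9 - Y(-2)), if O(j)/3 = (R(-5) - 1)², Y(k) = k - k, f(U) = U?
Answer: -1701/2 ≈ -850.50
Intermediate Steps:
Y(k) = 0
R(G) = -½ (R(G) = (⅛)*(-4) = -½)
O(j) = 27/4 (O(j) = 3*(-½ - 1)² = 3*(-3/2)² = 3*(9/4) = 27/4)
(O(-3)*(-14))*(9 - Y(-2)) = ((27/4)*(-14))*(9 - 1*0) = -189*(9 + 0)/2 = -189/2*9 = -1701/2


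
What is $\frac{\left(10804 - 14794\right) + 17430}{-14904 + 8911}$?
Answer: $- \frac{13440}{5993} \approx -2.2426$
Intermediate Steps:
$\frac{\left(10804 - 14794\right) + 17430}{-14904 + 8911} = \frac{\left(10804 - 14794\right) + 17430}{-5993} = \left(-3990 + 17430\right) \left(- \frac{1}{5993}\right) = 13440 \left(- \frac{1}{5993}\right) = - \frac{13440}{5993}$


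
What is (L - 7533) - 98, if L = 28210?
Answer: 20579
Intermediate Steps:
(L - 7533) - 98 = (28210 - 7533) - 98 = 20677 - 98 = 20579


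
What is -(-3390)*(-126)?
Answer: -427140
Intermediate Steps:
-(-3390)*(-126) = -678*630 = -427140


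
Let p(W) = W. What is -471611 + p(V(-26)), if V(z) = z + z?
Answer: -471663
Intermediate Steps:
V(z) = 2*z
-471611 + p(V(-26)) = -471611 + 2*(-26) = -471611 - 52 = -471663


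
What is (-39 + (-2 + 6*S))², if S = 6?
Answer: 25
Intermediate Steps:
(-39 + (-2 + 6*S))² = (-39 + (-2 + 6*6))² = (-39 + (-2 + 36))² = (-39 + 34)² = (-5)² = 25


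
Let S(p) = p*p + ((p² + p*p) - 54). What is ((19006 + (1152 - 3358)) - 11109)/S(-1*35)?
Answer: 1897/1207 ≈ 1.5717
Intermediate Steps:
S(p) = -54 + 3*p² (S(p) = p² + ((p² + p²) - 54) = p² + (2*p² - 54) = p² + (-54 + 2*p²) = -54 + 3*p²)
((19006 + (1152 - 3358)) - 11109)/S(-1*35) = ((19006 + (1152 - 3358)) - 11109)/(-54 + 3*(-1*35)²) = ((19006 - 2206) - 11109)/(-54 + 3*(-35)²) = (16800 - 11109)/(-54 + 3*1225) = 5691/(-54 + 3675) = 5691/3621 = 5691*(1/3621) = 1897/1207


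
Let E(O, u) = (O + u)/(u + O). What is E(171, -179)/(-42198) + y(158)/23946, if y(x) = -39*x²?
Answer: -526715743/12954786 ≈ -40.658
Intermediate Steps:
E(O, u) = 1 (E(O, u) = (O + u)/(O + u) = 1)
E(171, -179)/(-42198) + y(158)/23946 = 1/(-42198) - 39*158²/23946 = 1*(-1/42198) - 39*24964*(1/23946) = -1/42198 - 973596*1/23946 = -1/42198 - 12482/307 = -526715743/12954786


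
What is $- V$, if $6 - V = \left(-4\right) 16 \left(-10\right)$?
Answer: $634$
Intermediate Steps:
$V = -634$ ($V = 6 - \left(-4\right) 16 \left(-10\right) = 6 - \left(-64\right) \left(-10\right) = 6 - 640 = -634$)
$- V = \left(-1\right) \left(-634\right) = 634$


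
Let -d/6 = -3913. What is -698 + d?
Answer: 22780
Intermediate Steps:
d = 23478 (d = -6*(-3913) = 23478)
-698 + d = -698 + 23478 = 22780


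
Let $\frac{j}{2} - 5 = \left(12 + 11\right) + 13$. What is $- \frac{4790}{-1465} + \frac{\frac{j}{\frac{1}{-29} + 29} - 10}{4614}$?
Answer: $\frac{1855606817}{567798840} \approx 3.2681$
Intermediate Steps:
$j = 82$ ($j = 10 + 2 \left(\left(12 + 11\right) + 13\right) = 10 + 2 \left(23 + 13\right) = 10 + 2 \cdot 36 = 10 + 72 = 82$)
$- \frac{4790}{-1465} + \frac{\frac{j}{\frac{1}{-29} + 29} - 10}{4614} = - \frac{4790}{-1465} + \frac{\frac{1}{\frac{1}{-29} + 29} \cdot 82 - 10}{4614} = \left(-4790\right) \left(- \frac{1}{1465}\right) + \left(\frac{1}{- \frac{1}{29} + 29} \cdot 82 - 10\right) \frac{1}{4614} = \frac{958}{293} + \left(\frac{1}{\frac{840}{29}} \cdot 82 - 10\right) \frac{1}{4614} = \frac{958}{293} + \left(\frac{29}{840} \cdot 82 - 10\right) \frac{1}{4614} = \frac{958}{293} + \left(\frac{1189}{420} - 10\right) \frac{1}{4614} = \frac{958}{293} - \frac{3011}{1937880} = \frac{1855606817}{567798840}$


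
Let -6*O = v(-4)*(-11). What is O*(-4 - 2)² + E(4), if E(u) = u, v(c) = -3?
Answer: -194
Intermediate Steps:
O = -11/2 (O = -(-1)*(-11)/2 = -⅙*33 = -11/2 ≈ -5.5000)
O*(-4 - 2)² + E(4) = -11*(-4 - 2)²/2 + 4 = -11/2*(-6)² + 4 = -11/2*36 + 4 = -198 + 4 = -194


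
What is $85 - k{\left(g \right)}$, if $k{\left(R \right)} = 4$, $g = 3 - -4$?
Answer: $81$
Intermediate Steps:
$g = 7$ ($g = 3 + 4 = 7$)
$85 - k{\left(g \right)} = 85 - 4 = 81$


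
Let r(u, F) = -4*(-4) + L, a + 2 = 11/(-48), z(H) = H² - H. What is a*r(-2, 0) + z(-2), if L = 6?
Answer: -1033/24 ≈ -43.042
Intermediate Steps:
a = -107/48 (a = -2 + 11/(-48) = -2 + 11*(-1/48) = -2 - 11/48 = -107/48 ≈ -2.2292)
r(u, F) = 22 (r(u, F) = -4*(-4) + 6 = 16 + 6 = 22)
a*r(-2, 0) + z(-2) = -107/48*22 - 2*(-1 - 2) = -1177/24 - 2*(-3) = -1177/24 + 6 = -1033/24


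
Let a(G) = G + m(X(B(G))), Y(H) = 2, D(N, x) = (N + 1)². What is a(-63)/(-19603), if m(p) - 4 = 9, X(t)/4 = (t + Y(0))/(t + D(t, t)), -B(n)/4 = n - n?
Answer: 50/19603 ≈ 0.0025506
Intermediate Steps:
D(N, x) = (1 + N)²
B(n) = 0 (B(n) = -4*(n - n) = -4*0 = 0)
X(t) = 4*(2 + t)/(t + (1 + t)²) (X(t) = 4*((t + 2)/(t + (1 + t)²)) = 4*((2 + t)/(t + (1 + t)²)) = 4*(2 + t)/(t + (1 + t)²))
m(p) = 13 (m(p) = 4 + 9 = 13)
a(G) = 13 + G (a(G) = G + 13 = 13 + G)
a(-63)/(-19603) = (13 - 63)/(-19603) = -50*(-1/19603) = 50/19603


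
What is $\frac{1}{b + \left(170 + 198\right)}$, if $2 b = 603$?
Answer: $\frac{2}{1339} \approx 0.0014937$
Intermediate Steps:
$b = \frac{603}{2}$ ($b = \frac{1}{2} \cdot 603 = \frac{603}{2} \approx 301.5$)
$\frac{1}{b + \left(170 + 198\right)} = \frac{1}{\frac{603}{2} + \left(170 + 198\right)} = \frac{1}{\frac{603}{2} + 368} = \frac{1}{\frac{1339}{2}} = \frac{2}{1339}$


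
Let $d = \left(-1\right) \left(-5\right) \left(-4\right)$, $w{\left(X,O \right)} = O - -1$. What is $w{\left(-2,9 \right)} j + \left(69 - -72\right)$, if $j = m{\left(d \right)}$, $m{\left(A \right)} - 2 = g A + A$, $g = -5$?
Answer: $961$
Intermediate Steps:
$w{\left(X,O \right)} = 1 + O$ ($w{\left(X,O \right)} = O + 1 = 1 + O$)
$d = -20$ ($d = 5 \left(-4\right) = -20$)
$m{\left(A \right)} = 2 - 4 A$ ($m{\left(A \right)} = 2 + \left(- 5 A + A\right) = 2 - 4 A$)
$j = 82$ ($j = 2 - -80 = 2 + 80 = 82$)
$w{\left(-2,9 \right)} j + \left(69 - -72\right) = \left(1 + 9\right) 82 + \left(69 - -72\right) = 10 \cdot 82 + \left(69 + 72\right) = 820 + 141 = 961$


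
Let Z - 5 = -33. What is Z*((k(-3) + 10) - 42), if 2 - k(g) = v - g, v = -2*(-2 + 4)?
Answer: 812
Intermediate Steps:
Z = -28 (Z = 5 - 33 = -28)
v = -4 (v = -2*2 = -4)
k(g) = 6 + g (k(g) = 2 - (-4 - g) = 2 + (4 + g) = 6 + g)
Z*((k(-3) + 10) - 42) = -28*(((6 - 3) + 10) - 42) = -28*((3 + 10) - 42) = -28*(13 - 42) = -28*(-29) = 812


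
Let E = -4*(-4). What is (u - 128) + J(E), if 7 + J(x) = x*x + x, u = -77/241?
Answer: 32940/241 ≈ 136.68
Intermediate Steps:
u = -77/241 (u = -77*1/241 = -77/241 ≈ -0.31950)
E = 16
J(x) = -7 + x + x² (J(x) = -7 + (x*x + x) = -7 + (x² + x) = -7 + (x + x²) = -7 + x + x²)
(u - 128) + J(E) = (-77/241 - 128) + (-7 + 16 + 16²) = -30925/241 + (-7 + 16 + 256) = -30925/241 + 265 = 32940/241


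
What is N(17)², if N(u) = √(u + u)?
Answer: 34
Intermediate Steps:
N(u) = √2*√u (N(u) = √(2*u) = √2*√u)
N(17)² = (√2*√17)² = (√34)² = 34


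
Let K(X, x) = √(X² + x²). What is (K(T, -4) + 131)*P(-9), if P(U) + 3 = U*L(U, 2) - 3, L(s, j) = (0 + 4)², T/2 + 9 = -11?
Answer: -19650 - 600*√101 ≈ -25680.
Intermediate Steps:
T = -40 (T = -18 + 2*(-11) = -18 - 22 = -40)
L(s, j) = 16 (L(s, j) = 4² = 16)
P(U) = -6 + 16*U (P(U) = -3 + (U*16 - 3) = -3 + (16*U - 3) = -3 + (-3 + 16*U) = -6 + 16*U)
(K(T, -4) + 131)*P(-9) = (√((-40)² + (-4)²) + 131)*(-6 + 16*(-9)) = (√(1600 + 16) + 131)*(-6 - 144) = (√1616 + 131)*(-150) = (4*√101 + 131)*(-150) = (131 + 4*√101)*(-150) = -19650 - 600*√101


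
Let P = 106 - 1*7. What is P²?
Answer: 9801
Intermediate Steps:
P = 99 (P = 106 - 7 = 99)
P² = 99² = 9801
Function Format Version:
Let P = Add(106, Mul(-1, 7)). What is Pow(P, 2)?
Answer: 9801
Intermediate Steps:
P = 99 (P = Add(106, -7) = 99)
Pow(P, 2) = Pow(99, 2) = 9801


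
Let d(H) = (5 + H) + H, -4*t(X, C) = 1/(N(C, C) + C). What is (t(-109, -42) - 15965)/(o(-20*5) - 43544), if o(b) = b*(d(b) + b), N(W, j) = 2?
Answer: 2554399/2247040 ≈ 1.1368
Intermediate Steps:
t(X, C) = -1/(4*(2 + C))
d(H) = 5 + 2*H
o(b) = b*(5 + 3*b) (o(b) = b*((5 + 2*b) + b) = b*(5 + 3*b))
(t(-109, -42) - 15965)/(o(-20*5) - 43544) = (-1/(8 + 4*(-42)) - 15965)/((-20*5)*(5 + 3*(-20*5)) - 43544) = (-1/(8 - 168) - 15965)/(-100*(5 + 3*(-100)) - 43544) = (-1/(-160) - 15965)/(-100*(5 - 300) - 43544) = (-1*(-1/160) - 15965)/(-100*(-295) - 43544) = (1/160 - 15965)/(29500 - 43544) = -2554399/160/(-14044) = -2554399/160*(-1/14044) = 2554399/2247040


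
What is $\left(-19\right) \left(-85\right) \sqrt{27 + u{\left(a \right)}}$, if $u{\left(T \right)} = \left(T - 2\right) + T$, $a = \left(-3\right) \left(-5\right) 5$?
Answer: $8075 \sqrt{7} \approx 21364.0$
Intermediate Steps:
$a = 75$ ($a = 15 \cdot 5 = 75$)
$u{\left(T \right)} = -2 + 2 T$ ($u{\left(T \right)} = \left(-2 + T\right) + T = -2 + 2 T$)
$\left(-19\right) \left(-85\right) \sqrt{27 + u{\left(a \right)}} = \left(-19\right) \left(-85\right) \sqrt{27 + \left(-2 + 2 \cdot 75\right)} = 1615 \sqrt{27 + \left(-2 + 150\right)} = 1615 \sqrt{27 + 148} = 1615 \sqrt{175} = 1615 \cdot 5 \sqrt{7} = 8075 \sqrt{7}$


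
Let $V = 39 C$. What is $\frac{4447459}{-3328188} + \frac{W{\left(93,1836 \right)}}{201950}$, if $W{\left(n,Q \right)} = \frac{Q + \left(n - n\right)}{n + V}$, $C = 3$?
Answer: $- \frac{15717366825611}{11762232415500} \approx -1.3363$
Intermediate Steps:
$V = 117$ ($V = 39 \cdot 3 = 117$)
$W{\left(n,Q \right)} = \frac{Q}{117 + n}$ ($W{\left(n,Q \right)} = \frac{Q + \left(n - n\right)}{n + 117} = \frac{Q + 0}{117 + n} = \frac{Q}{117 + n}$)
$\frac{4447459}{-3328188} + \frac{W{\left(93,1836 \right)}}{201950} = \frac{4447459}{-3328188} + \frac{1836 \frac{1}{117 + 93}}{201950} = 4447459 \left(- \frac{1}{3328188}\right) + \frac{1836}{210} \cdot \frac{1}{201950} = - \frac{4447459}{3328188} + 1836 \cdot \frac{1}{210} \cdot \frac{1}{201950} = - \frac{4447459}{3328188} + \frac{306}{35} \cdot \frac{1}{201950} = - \frac{4447459}{3328188} + \frac{153}{3534125} = - \frac{15717366825611}{11762232415500}$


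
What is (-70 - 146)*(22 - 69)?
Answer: 10152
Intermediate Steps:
(-70 - 146)*(22 - 69) = -216*(-47) = 10152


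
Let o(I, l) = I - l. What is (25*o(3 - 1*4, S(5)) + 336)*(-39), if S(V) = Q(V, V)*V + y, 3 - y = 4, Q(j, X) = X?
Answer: 11271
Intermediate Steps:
y = -1 (y = 3 - 1*4 = 3 - 4 = -1)
S(V) = -1 + V**2 (S(V) = V*V - 1 = V**2 - 1 = -1 + V**2)
(25*o(3 - 1*4, S(5)) + 336)*(-39) = (25*((3 - 1*4) - (-1 + 5**2)) + 336)*(-39) = (25*((3 - 4) - (-1 + 25)) + 336)*(-39) = (25*(-1 - 1*24) + 336)*(-39) = (25*(-1 - 24) + 336)*(-39) = (25*(-25) + 336)*(-39) = (-625 + 336)*(-39) = -289*(-39) = 11271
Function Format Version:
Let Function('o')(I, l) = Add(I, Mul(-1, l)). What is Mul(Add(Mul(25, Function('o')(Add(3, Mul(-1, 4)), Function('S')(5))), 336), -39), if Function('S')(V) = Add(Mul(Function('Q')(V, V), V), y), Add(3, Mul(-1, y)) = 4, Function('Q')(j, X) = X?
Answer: 11271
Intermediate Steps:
y = -1 (y = Add(3, Mul(-1, 4)) = Add(3, -4) = -1)
Function('S')(V) = Add(-1, Pow(V, 2)) (Function('S')(V) = Add(Mul(V, V), -1) = Add(Pow(V, 2), -1) = Add(-1, Pow(V, 2)))
Mul(Add(Mul(25, Function('o')(Add(3, Mul(-1, 4)), Function('S')(5))), 336), -39) = Mul(Add(Mul(25, Add(Add(3, Mul(-1, 4)), Mul(-1, Add(-1, Pow(5, 2))))), 336), -39) = Mul(Add(Mul(25, Add(Add(3, -4), Mul(-1, Add(-1, 25)))), 336), -39) = Mul(Add(Mul(25, Add(-1, Mul(-1, 24))), 336), -39) = Mul(Add(Mul(25, Add(-1, -24)), 336), -39) = Mul(Add(Mul(25, -25), 336), -39) = Mul(Add(-625, 336), -39) = Mul(-289, -39) = 11271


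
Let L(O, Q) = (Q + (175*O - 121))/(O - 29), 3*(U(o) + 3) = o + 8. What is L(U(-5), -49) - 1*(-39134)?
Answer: 1213674/31 ≈ 39151.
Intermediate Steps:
U(o) = -1/3 + o/3 (U(o) = -3 + (o + 8)/3 = -3 + (8 + o)/3 = -3 + (8/3 + o/3) = -1/3 + o/3)
L(O, Q) = (-121 + Q + 175*O)/(-29 + O) (L(O, Q) = (Q + (-121 + 175*O))/(-29 + O) = (-121 + Q + 175*O)/(-29 + O))
L(U(-5), -49) - 1*(-39134) = (-121 - 49 + 175*(-1/3 + (1/3)*(-5)))/(-29 + (-1/3 + (1/3)*(-5))) - 1*(-39134) = (-121 - 49 + 175*(-1/3 - 5/3))/(-29 + (-1/3 - 5/3)) + 39134 = (-121 - 49 + 175*(-2))/(-29 - 2) + 39134 = (-121 - 49 - 350)/(-31) + 39134 = -1/31*(-520) + 39134 = 520/31 + 39134 = 1213674/31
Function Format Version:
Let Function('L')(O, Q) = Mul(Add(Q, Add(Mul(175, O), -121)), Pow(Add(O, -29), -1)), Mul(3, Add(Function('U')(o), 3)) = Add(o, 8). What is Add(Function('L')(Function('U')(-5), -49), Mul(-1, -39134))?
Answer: Rational(1213674, 31) ≈ 39151.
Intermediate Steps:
Function('U')(o) = Add(Rational(-1, 3), Mul(Rational(1, 3), o)) (Function('U')(o) = Add(-3, Mul(Rational(1, 3), Add(o, 8))) = Add(-3, Mul(Rational(1, 3), Add(8, o))) = Add(-3, Add(Rational(8, 3), Mul(Rational(1, 3), o))) = Add(Rational(-1, 3), Mul(Rational(1, 3), o)))
Function('L')(O, Q) = Mul(Pow(Add(-29, O), -1), Add(-121, Q, Mul(175, O))) (Function('L')(O, Q) = Mul(Add(Q, Add(-121, Mul(175, O))), Pow(Add(-29, O), -1)) = Mul(Add(-121, Q, Mul(175, O)), Pow(Add(-29, O), -1)) = Mul(Pow(Add(-29, O), -1), Add(-121, Q, Mul(175, O))))
Add(Function('L')(Function('U')(-5), -49), Mul(-1, -39134)) = Add(Mul(Pow(Add(-29, Add(Rational(-1, 3), Mul(Rational(1, 3), -5))), -1), Add(-121, -49, Mul(175, Add(Rational(-1, 3), Mul(Rational(1, 3), -5))))), Mul(-1, -39134)) = Add(Mul(Pow(Add(-29, Add(Rational(-1, 3), Rational(-5, 3))), -1), Add(-121, -49, Mul(175, Add(Rational(-1, 3), Rational(-5, 3))))), 39134) = Add(Mul(Pow(Add(-29, -2), -1), Add(-121, -49, Mul(175, -2))), 39134) = Add(Mul(Pow(-31, -1), Add(-121, -49, -350)), 39134) = Add(Mul(Rational(-1, 31), -520), 39134) = Add(Rational(520, 31), 39134) = Rational(1213674, 31)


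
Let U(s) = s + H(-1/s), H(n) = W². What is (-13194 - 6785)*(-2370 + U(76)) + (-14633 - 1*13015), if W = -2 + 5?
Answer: 45624367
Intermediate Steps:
W = 3
H(n) = 9 (H(n) = 3² = 9)
U(s) = 9 + s (U(s) = s + 9 = 9 + s)
(-13194 - 6785)*(-2370 + U(76)) + (-14633 - 1*13015) = (-13194 - 6785)*(-2370 + (9 + 76)) + (-14633 - 1*13015) = -19979*(-2370 + 85) + (-14633 - 13015) = -19979*(-2285) - 27648 = 45652015 - 27648 = 45624367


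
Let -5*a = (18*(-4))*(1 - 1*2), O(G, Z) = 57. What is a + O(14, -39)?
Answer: 213/5 ≈ 42.600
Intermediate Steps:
a = -72/5 (a = -18*(-4)*(1 - 1*2)/5 = -(-72)*(1 - 2)/5 = -(-72)*(-1)/5 = -⅕*72 = -72/5 ≈ -14.400)
a + O(14, -39) = -72/5 + 57 = 213/5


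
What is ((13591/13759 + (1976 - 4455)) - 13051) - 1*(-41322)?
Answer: 354885719/13759 ≈ 25793.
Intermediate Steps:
((13591/13759 + (1976 - 4455)) - 13051) - 1*(-41322) = ((13591*(1/13759) - 2479) - 13051) + 41322 = ((13591/13759 - 2479) - 13051) + 41322 = (-34094970/13759 - 13051) + 41322 = -213663679/13759 + 41322 = 354885719/13759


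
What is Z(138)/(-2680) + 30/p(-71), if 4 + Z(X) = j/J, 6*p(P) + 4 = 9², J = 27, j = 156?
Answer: 542546/232155 ≈ 2.3370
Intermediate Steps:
p(P) = 77/6 (p(P) = -⅔ + (⅙)*9² = -⅔ + (⅙)*81 = -⅔ + 27/2 = 77/6)
Z(X) = 16/9 (Z(X) = -4 + 156/27 = -4 + 156*(1/27) = -4 + 52/9 = 16/9)
Z(138)/(-2680) + 30/p(-71) = (16/9)/(-2680) + 30/(77/6) = (16/9)*(-1/2680) + 30*(6/77) = -2/3015 + 180/77 = 542546/232155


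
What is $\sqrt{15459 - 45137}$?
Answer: $i \sqrt{29678} \approx 172.27 i$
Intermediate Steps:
$\sqrt{15459 - 45137} = \sqrt{-29678} = i \sqrt{29678}$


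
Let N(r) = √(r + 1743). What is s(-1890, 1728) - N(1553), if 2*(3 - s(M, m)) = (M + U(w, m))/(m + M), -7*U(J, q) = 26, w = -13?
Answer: -1613/567 - 4*√206 ≈ -60.256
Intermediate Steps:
U(J, q) = -26/7 (U(J, q) = -⅐*26 = -26/7)
s(M, m) = 3 - (-26/7 + M)/(2*(M + m)) (s(M, m) = 3 - (M - 26/7)/(2*(m + M)) = 3 - (-26/7 + M)/(2*(M + m)))
N(r) = √(1743 + r)
s(-1890, 1728) - N(1553) = (26 + 35*(-1890) + 42*1728)/(14*(-1890 + 1728)) - √(1743 + 1553) = (1/14)*(26 - 66150 + 72576)/(-162) - √3296 = (1/14)*(-1/162)*6452 - 4*√206 = -1613/567 - 4*√206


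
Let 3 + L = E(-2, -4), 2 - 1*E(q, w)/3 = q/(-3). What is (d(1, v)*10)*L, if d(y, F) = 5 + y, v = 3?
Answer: 60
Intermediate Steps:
E(q, w) = 6 + q (E(q, w) = 6 - 3*q/(-3) = 6 - 3*q*(-1)/3 = 6 - (-1)*q = 6 + q)
L = 1 (L = -3 + (6 - 2) = -3 + 4 = 1)
(d(1, v)*10)*L = ((5 + 1)*10)*1 = (6*10)*1 = 60*1 = 60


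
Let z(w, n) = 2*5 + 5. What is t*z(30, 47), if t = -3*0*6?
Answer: 0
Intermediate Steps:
z(w, n) = 15 (z(w, n) = 10 + 5 = 15)
t = 0 (t = 0*6 = 0)
t*z(30, 47) = 0*15 = 0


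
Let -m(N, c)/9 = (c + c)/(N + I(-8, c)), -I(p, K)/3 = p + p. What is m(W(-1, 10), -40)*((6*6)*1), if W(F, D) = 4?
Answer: 6480/13 ≈ 498.46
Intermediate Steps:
I(p, K) = -6*p (I(p, K) = -3*(p + p) = -6*p)
m(N, c) = -18*c/(48 + N) (m(N, c) = -9*(c + c)/(N - 6*(-8)) = -9*2*c/(N + 48) = -9*2*c/(48 + N) = -18*c/(48 + N))
m(W(-1, 10), -40)*((6*6)*1) = (-18*(-40)/(48 + 4))*((6*6)*1) = (-18*(-40)/52)*(36*1) = -18*(-40)*1/52*36 = (180/13)*36 = 6480/13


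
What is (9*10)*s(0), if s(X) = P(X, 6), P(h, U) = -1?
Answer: -90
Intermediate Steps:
s(X) = -1
(9*10)*s(0) = (9*10)*(-1) = 90*(-1) = -90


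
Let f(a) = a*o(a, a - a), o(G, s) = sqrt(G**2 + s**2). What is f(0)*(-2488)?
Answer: 0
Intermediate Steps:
f(a) = a*sqrt(a**2) (f(a) = a*sqrt(a**2 + (a - a)**2) = a*sqrt(a**2 + 0**2) = a*sqrt(a**2 + 0) = a*sqrt(a**2))
f(0)*(-2488) = (0*sqrt(0**2))*(-2488) = (0*sqrt(0))*(-2488) = (0*0)*(-2488) = 0*(-2488) = 0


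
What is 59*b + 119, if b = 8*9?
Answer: 4367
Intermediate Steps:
b = 72
59*b + 119 = 59*72 + 119 = 4248 + 119 = 4367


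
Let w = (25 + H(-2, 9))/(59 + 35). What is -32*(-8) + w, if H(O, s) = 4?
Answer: 24093/94 ≈ 256.31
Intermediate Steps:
w = 29/94 (w = (25 + 4)/(59 + 35) = 29/94 ≈ 0.30851)
-32*(-8) + w = -32*(-8) + 29/94 = 256 + 29/94 = 24093/94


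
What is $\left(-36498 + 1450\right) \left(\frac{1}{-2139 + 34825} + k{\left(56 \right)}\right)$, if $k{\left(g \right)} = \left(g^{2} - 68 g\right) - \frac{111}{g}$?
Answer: $\frac{2702348969801}{114401} \approx 2.3622 \cdot 10^{7}$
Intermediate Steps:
$k{\left(g \right)} = g^{2} - \frac{111}{g} - 68 g$
$\left(-36498 + 1450\right) \left(\frac{1}{-2139 + 34825} + k{\left(56 \right)}\right) = \left(-36498 + 1450\right) \left(\frac{1}{-2139 + 34825} + \frac{-111 + 56^{2} \left(-68 + 56\right)}{56}\right) = - 35048 \left(\frac{1}{32686} + \frac{-111 + 3136 \left(-12\right)}{56}\right) = - 35048 \left(\frac{1}{32686} + \frac{-111 - 37632}{56}\right) = - 35048 \left(\frac{1}{32686} + \frac{1}{56} \left(-37743\right)\right) = - 35048 \left(\frac{1}{32686} - \frac{37743}{56}\right) = \left(-35048\right) \left(- \frac{616833821}{915208}\right) = \frac{2702348969801}{114401}$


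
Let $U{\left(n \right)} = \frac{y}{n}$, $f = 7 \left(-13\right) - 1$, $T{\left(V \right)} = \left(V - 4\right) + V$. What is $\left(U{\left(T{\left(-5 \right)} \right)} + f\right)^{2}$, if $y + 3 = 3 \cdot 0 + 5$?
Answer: $\frac{416025}{49} \approx 8490.3$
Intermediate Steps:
$y = 2$ ($y = -3 + \left(3 \cdot 0 + 5\right) = -3 + \left(0 + 5\right) = -3 + 5 = 2$)
$T{\left(V \right)} = -4 + 2 V$ ($T{\left(V \right)} = \left(-4 + V\right) + V = -4 + 2 V$)
$f = -92$ ($f = -91 - 1 = -92$)
$U{\left(n \right)} = \frac{2}{n}$
$\left(U{\left(T{\left(-5 \right)} \right)} + f\right)^{2} = \left(\frac{2}{-4 + 2 \left(-5\right)} - 92\right)^{2} = \left(\frac{2}{-4 - 10} - 92\right)^{2} = \left(\frac{2}{-14} - 92\right)^{2} = \left(2 \left(- \frac{1}{14}\right) - 92\right)^{2} = \left(- \frac{1}{7} - 92\right)^{2} = \left(- \frac{645}{7}\right)^{2} = \frac{416025}{49}$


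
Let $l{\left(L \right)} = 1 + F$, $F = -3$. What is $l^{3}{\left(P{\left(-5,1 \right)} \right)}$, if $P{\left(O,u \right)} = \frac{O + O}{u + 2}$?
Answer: $-8$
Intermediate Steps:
$P{\left(O,u \right)} = \frac{2 O}{2 + u}$
$l{\left(L \right)} = -2$ ($l{\left(L \right)} = 1 - 3 = -2$)
$l^{3}{\left(P{\left(-5,1 \right)} \right)} = \left(-2\right)^{3} = -8$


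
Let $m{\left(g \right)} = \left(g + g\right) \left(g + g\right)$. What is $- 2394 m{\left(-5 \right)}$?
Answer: $-239400$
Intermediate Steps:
$m{\left(g \right)} = 4 g^{2}$ ($m{\left(g \right)} = 2 g 2 g = 4 g^{2}$)
$- 2394 m{\left(-5 \right)} = - 2394 \cdot 4 \left(-5\right)^{2} = - 2394 \cdot 4 \cdot 25 = \left(-2394\right) 100 = -239400$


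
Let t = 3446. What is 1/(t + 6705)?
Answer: 1/10151 ≈ 9.8513e-5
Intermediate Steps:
1/(t + 6705) = 1/(3446 + 6705) = 1/10151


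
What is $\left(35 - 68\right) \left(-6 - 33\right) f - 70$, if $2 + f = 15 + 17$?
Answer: $38540$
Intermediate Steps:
$f = 30$ ($f = -2 + \left(15 + 17\right) = -2 + 32 = 30$)
$\left(35 - 68\right) \left(-6 - 33\right) f - 70 = \left(35 - 68\right) \left(-6 - 33\right) 30 - 70 = - 33 \left(-6 - 33\right) 30 - 70 = \left(-33\right) \left(-39\right) 30 - 70 = 1287 \cdot 30 - 70 = 38610 - 70 = 38540$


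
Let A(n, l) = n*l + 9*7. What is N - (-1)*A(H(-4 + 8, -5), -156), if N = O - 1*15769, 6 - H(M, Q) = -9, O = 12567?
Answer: -5479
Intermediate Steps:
H(M, Q) = 15 (H(M, Q) = 6 - 1*(-9) = 6 + 9 = 15)
A(n, l) = 63 + l*n (A(n, l) = l*n + 63 = 63 + l*n)
N = -3202 (N = 12567 - 1*15769 = 12567 - 15769 = -3202)
N - (-1)*A(H(-4 + 8, -5), -156) = -3202 - (-1)*(63 - 156*15) = -3202 - (-1)*(63 - 2340) = -3202 - (-1)*(-2277) = -3202 - 1*2277 = -3202 - 2277 = -5479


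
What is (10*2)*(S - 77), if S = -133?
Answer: -4200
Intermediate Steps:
(10*2)*(S - 77) = (10*2)*(-133 - 77) = 20*(-210) = -4200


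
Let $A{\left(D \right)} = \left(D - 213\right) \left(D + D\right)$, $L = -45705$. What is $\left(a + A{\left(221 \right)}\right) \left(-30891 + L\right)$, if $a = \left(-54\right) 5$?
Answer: $-250162536$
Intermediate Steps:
$a = -270$
$A{\left(D \right)} = 2 D \left(-213 + D\right)$ ($A{\left(D \right)} = \left(-213 + D\right) 2 D = 2 D \left(-213 + D\right)$)
$\left(a + A{\left(221 \right)}\right) \left(-30891 + L\right) = \left(-270 + 2 \cdot 221 \left(-213 + 221\right)\right) \left(-30891 - 45705\right) = \left(-270 + 2 \cdot 221 \cdot 8\right) \left(-76596\right) = \left(-270 + 3536\right) \left(-76596\right) = 3266 \left(-76596\right) = -250162536$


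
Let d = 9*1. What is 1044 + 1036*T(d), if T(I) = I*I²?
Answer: 756288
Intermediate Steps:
d = 9
T(I) = I³
1044 + 1036*T(d) = 1044 + 1036*9³ = 1044 + 1036*729 = 1044 + 755244 = 756288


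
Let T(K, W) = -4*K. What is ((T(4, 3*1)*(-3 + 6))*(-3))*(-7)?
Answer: -1008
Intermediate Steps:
((T(4, 3*1)*(-3 + 6))*(-3))*(-7) = (((-4*4)*(-3 + 6))*(-3))*(-7) = (-16*3*(-3))*(-7) = -48*(-3)*(-7) = 144*(-7) = -1008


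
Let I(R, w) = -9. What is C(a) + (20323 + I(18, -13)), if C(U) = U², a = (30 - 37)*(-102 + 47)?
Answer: 168539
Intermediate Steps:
a = 385 (a = -7*(-55) = 385)
C(a) + (20323 + I(18, -13)) = 385² + (20323 - 9) = 148225 + 20314 = 168539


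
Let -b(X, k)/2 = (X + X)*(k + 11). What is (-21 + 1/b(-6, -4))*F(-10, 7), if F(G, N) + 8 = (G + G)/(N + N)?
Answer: 38797/196 ≈ 197.94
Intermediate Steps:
b(X, k) = -4*X*(11 + k) (b(X, k) = -2*(X + X)*(k + 11) = -2*2*X*(11 + k) = -4*X*(11 + k))
F(G, N) = -8 + G/N (F(G, N) = -8 + (G + G)/(N + N) = -8 + (2*G)/((2*N)) = -8 + (2*G)*(1/(2*N)) = -8 + G/N)
(-21 + 1/b(-6, -4))*F(-10, 7) = (-21 + 1/(-4*(-6)*(11 - 4)))*(-8 - 10/7) = (-21 + 1/(-4*(-6)*7))*(-8 - 10*⅐) = (-21 + 1/168)*(-8 - 10/7) = (-21 + 1/168)*(-66/7) = -3527/168*(-66/7) = 38797/196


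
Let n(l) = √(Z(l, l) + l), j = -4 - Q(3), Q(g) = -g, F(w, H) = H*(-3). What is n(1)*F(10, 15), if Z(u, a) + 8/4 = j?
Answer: -45*I*√2 ≈ -63.64*I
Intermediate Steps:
F(w, H) = -3*H
j = -1 (j = -4 - (-1)*3 = -4 - 1*(-3) = -4 + 3 = -1)
Z(u, a) = -3 (Z(u, a) = -2 - 1 = -3)
n(l) = √(-3 + l)
n(1)*F(10, 15) = √(-3 + 1)*(-3*15) = √(-2)*(-45) = (I*√2)*(-45) = -45*I*√2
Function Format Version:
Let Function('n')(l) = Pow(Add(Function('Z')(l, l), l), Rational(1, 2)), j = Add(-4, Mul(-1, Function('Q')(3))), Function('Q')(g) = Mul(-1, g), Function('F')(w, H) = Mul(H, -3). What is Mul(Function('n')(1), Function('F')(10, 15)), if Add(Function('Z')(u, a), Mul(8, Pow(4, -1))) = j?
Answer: Mul(-45, I, Pow(2, Rational(1, 2))) ≈ Mul(-63.640, I)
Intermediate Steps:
Function('F')(w, H) = Mul(-3, H)
j = -1 (j = Add(-4, Mul(-1, Mul(-1, 3))) = Add(-4, Mul(-1, -3)) = Add(-4, 3) = -1)
Function('Z')(u, a) = -3 (Function('Z')(u, a) = Add(-2, -1) = -3)
Function('n')(l) = Pow(Add(-3, l), Rational(1, 2))
Mul(Function('n')(1), Function('F')(10, 15)) = Mul(Pow(Add(-3, 1), Rational(1, 2)), Mul(-3, 15)) = Mul(Pow(-2, Rational(1, 2)), -45) = Mul(Mul(I, Pow(2, Rational(1, 2))), -45) = Mul(-45, I, Pow(2, Rational(1, 2)))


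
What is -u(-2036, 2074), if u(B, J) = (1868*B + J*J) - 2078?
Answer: -496150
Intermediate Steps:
u(B, J) = -2078 + J**2 + 1868*B (u(B, J) = (1868*B + J**2) - 2078 = (J**2 + 1868*B) - 2078 = -2078 + J**2 + 1868*B)
-u(-2036, 2074) = -(-2078 + 2074**2 + 1868*(-2036)) = -(-2078 + 4301476 - 3803248) = -1*496150 = -496150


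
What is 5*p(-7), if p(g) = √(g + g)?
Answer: 5*I*√14 ≈ 18.708*I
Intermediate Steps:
p(g) = √2*√g (p(g) = √(2*g) = √2*√g)
5*p(-7) = 5*(√2*√(-7)) = 5*(√2*(I*√7)) = 5*(I*√14) = 5*I*√14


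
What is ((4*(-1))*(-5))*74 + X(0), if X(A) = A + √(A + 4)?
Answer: 1482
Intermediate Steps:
X(A) = A + √(4 + A)
((4*(-1))*(-5))*74 + X(0) = ((4*(-1))*(-5))*74 + (0 + √(4 + 0)) = -4*(-5)*74 + (0 + √4) = 20*74 + (0 + 2) = 1480 + 2 = 1482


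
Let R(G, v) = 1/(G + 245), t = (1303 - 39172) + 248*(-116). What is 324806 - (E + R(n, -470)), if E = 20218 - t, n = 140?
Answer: 91611134/385 ≈ 2.3795e+5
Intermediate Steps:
t = -66637 (t = -37869 - 28768 = -66637)
E = 86855 (E = 20218 - 1*(-66637) = 20218 + 66637 = 86855)
R(G, v) = 1/(245 + G)
324806 - (E + R(n, -470)) = 324806 - (86855 + 1/(245 + 140)) = 324806 - (86855 + 1/385) = 324806 - 1*33439176/385 = 324806 - 33439176/385 = 91611134/385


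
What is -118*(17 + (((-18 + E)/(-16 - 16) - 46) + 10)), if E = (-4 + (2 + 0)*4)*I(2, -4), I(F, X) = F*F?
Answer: 17877/8 ≈ 2234.6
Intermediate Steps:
I(F, X) = F²
E = 16 (E = (-4 + (2 + 0)*4)*2² = (-4 + 2*4)*4 = (-4 + 8)*4 = 4*4 = 16)
-118*(17 + (((-18 + E)/(-16 - 16) - 46) + 10)) = -118*(17 + (((-18 + 16)/(-16 - 16) - 46) + 10)) = -118*(17 + ((-2/(-32) - 46) + 10)) = -118*(17 + ((-2*(-1/32) - 46) + 10)) = -118*(17 + ((1/16 - 46) + 10)) = -118*(17 + (-735/16 + 10)) = -118*(17 - 575/16) = -118*(-303/16) = 17877/8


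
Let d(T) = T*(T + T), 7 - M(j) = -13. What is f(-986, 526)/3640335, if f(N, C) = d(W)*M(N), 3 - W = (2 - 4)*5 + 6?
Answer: 392/728067 ≈ 0.00053841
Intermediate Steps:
M(j) = 20 (M(j) = 7 - 1*(-13) = 7 + 13 = 20)
W = 7 (W = 3 - ((2 - 4)*5 + 6) = 3 - (-2*5 + 6) = 3 - (-10 + 6) = 3 - 1*(-4) = 3 + 4 = 7)
d(T) = 2*T² (d(T) = T*(2*T) = 2*T²)
f(N, C) = 1960 (f(N, C) = (2*7²)*20 = (2*49)*20 = 98*20 = 1960)
f(-986, 526)/3640335 = 1960/3640335 = 1960*(1/3640335) = 392/728067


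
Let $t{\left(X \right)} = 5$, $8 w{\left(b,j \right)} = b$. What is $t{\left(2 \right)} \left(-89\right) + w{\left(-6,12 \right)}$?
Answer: $- \frac{1783}{4} \approx -445.75$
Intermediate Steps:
$w{\left(b,j \right)} = \frac{b}{8}$
$t{\left(2 \right)} \left(-89\right) + w{\left(-6,12 \right)} = 5 \left(-89\right) + \frac{1}{8} \left(-6\right) = -445 - \frac{3}{4} = - \frac{1783}{4}$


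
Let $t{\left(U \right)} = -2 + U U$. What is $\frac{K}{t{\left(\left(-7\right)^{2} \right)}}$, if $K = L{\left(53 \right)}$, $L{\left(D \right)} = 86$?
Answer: $\frac{86}{2399} \approx 0.035848$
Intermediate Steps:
$t{\left(U \right)} = -2 + U^{2}$
$K = 86$
$\frac{K}{t{\left(\left(-7\right)^{2} \right)}} = \frac{86}{-2 + \left(\left(-7\right)^{2}\right)^{2}} = \frac{86}{-2 + 49^{2}} = \frac{86}{-2 + 2401} = \frac{86}{2399}$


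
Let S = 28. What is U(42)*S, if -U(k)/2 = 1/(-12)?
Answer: 14/3 ≈ 4.6667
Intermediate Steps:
U(k) = ⅙ (U(k) = -2/(-12) = -2*(-1/12) = ⅙)
U(42)*S = (⅙)*28 = 14/3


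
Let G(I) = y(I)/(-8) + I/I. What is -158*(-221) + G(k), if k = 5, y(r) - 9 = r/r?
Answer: 139671/4 ≈ 34918.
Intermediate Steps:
y(r) = 10 (y(r) = 9 + r/r = 9 + 1 = 10)
G(I) = -¼ (G(I) = 10/(-8) + I/I = 10*(-⅛) + 1 = -5/4 + 1 = -¼)
-158*(-221) + G(k) = -158*(-221) - ¼ = 34918 - ¼ = 139671/4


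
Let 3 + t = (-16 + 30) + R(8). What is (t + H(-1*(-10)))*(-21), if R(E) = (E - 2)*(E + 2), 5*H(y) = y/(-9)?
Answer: -4459/3 ≈ -1486.3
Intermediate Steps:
H(y) = -y/45 (H(y) = (y/(-9))/5 = (y*(-⅑))/5 = (-y/9)/5 = -y/45)
R(E) = (-2 + E)*(2 + E)
t = 71 (t = -3 + ((-16 + 30) + (-4 + 8²)) = -3 + (14 + (-4 + 64)) = -3 + (14 + 60) = -3 + 74 = 71)
(t + H(-1*(-10)))*(-21) = (71 - (-1)*(-10)/45)*(-21) = (71 - 1/45*10)*(-21) = (71 - 2/9)*(-21) = (637/9)*(-21) = -4459/3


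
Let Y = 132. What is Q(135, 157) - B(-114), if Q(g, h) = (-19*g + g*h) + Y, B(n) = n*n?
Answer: 5766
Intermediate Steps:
B(n) = n**2
Q(g, h) = 132 - 19*g + g*h (Q(g, h) = (-19*g + g*h) + 132 = 132 - 19*g + g*h)
Q(135, 157) - B(-114) = (132 - 19*135 + 135*157) - 1*(-114)**2 = (132 - 2565 + 21195) - 1*12996 = 18762 - 12996 = 5766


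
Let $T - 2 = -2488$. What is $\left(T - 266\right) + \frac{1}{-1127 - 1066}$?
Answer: $- \frac{6035137}{2193} \approx -2752.0$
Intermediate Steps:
$T = -2486$ ($T = 2 - 2488 = -2486$)
$\left(T - 266\right) + \frac{1}{-1127 - 1066} = \left(-2486 - 266\right) + \frac{1}{-1127 - 1066} = -2752 + \frac{1}{-2193} = -2752 - \frac{1}{2193} = - \frac{6035137}{2193}$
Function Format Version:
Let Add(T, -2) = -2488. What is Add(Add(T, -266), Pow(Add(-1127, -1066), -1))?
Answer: Rational(-6035137, 2193) ≈ -2752.0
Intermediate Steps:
T = -2486 (T = Add(2, -2488) = -2486)
Add(Add(T, -266), Pow(Add(-1127, -1066), -1)) = Add(Add(-2486, -266), Pow(Add(-1127, -1066), -1)) = Add(-2752, Pow(-2193, -1)) = Add(-2752, Rational(-1, 2193)) = Rational(-6035137, 2193)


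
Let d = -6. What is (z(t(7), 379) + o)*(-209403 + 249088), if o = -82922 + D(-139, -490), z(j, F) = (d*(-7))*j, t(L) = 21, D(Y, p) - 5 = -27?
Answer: -3256630470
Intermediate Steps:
D(Y, p) = -22 (D(Y, p) = 5 - 27 = -22)
z(j, F) = 42*j (z(j, F) = (-6*(-7))*j = 42*j)
o = -82944 (o = -82922 - 22 = -82944)
(z(t(7), 379) + o)*(-209403 + 249088) = (42*21 - 82944)*(-209403 + 249088) = (882 - 82944)*39685 = -82062*39685 = -3256630470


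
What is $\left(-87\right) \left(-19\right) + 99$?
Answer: $1752$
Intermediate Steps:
$\left(-87\right) \left(-19\right) + 99 = 1653 + 99 = 1752$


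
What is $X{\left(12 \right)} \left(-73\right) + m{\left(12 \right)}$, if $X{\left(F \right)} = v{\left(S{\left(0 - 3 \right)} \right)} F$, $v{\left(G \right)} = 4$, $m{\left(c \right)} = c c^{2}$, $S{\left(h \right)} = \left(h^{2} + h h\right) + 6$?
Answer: $-1776$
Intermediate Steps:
$S{\left(h \right)} = 6 + 2 h^{2}$ ($S{\left(h \right)} = \left(h^{2} + h^{2}\right) + 6 = 2 h^{2} + 6 = 6 + 2 h^{2}$)
$m{\left(c \right)} = c^{3}$
$X{\left(F \right)} = 4 F$
$X{\left(12 \right)} \left(-73\right) + m{\left(12 \right)} = 4 \cdot 12 \left(-73\right) + 12^{3} = 48 \left(-73\right) + 1728 = -3504 + 1728 = -1776$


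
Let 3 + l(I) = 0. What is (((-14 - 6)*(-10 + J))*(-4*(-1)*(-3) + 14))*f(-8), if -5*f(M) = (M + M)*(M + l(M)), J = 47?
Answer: 52096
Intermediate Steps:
l(I) = -3 (l(I) = -3 + 0 = -3)
f(M) = -2*M*(-3 + M)/5 (f(M) = -(M + M)*(M - 3)/5 = -2*M*(-3 + M)/5)
(((-14 - 6)*(-10 + J))*(-4*(-1)*(-3) + 14))*f(-8) = (((-14 - 6)*(-10 + 47))*(-4*(-1)*(-3) + 14))*((⅖)*(-8)*(3 - 1*(-8))) = ((-20*37)*(4*(-3) + 14))*((⅖)*(-8)*(3 + 8)) = (-740*(-12 + 14))*((⅖)*(-8)*11) = -740*2*(-176/5) = -1480*(-176/5) = 52096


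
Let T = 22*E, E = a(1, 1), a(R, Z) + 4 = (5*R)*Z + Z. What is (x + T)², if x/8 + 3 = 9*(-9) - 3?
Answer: 425104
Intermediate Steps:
a(R, Z) = -4 + Z + 5*R*Z (a(R, Z) = -4 + ((5*R)*Z + Z) = -4 + (5*R*Z + Z) = -4 + (Z + 5*R*Z) = -4 + Z + 5*R*Z)
E = 2 (E = -4 + 1 + 5*1*1 = -4 + 1 + 5 = 2)
x = -696 (x = -24 + 8*(9*(-9) - 3) = -24 + 8*(-81 - 3) = -24 + 8*(-84) = -24 - 672 = -696)
T = 44 (T = 22*2 = 44)
(x + T)² = (-696 + 44)² = (-652)² = 425104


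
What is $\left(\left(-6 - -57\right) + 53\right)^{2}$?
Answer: $10816$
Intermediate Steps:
$\left(\left(-6 - -57\right) + 53\right)^{2} = \left(\left(-6 + 57\right) + 53\right)^{2} = \left(51 + 53\right)^{2} = 104^{2} = 10816$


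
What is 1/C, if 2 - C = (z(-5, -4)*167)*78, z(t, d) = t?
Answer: 1/65132 ≈ 1.5353e-5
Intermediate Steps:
C = 65132 (C = 2 - (-5*167)*78 = 2 - (-835)*78 = 2 - 1*(-65130) = 2 + 65130 = 65132)
1/C = 1/65132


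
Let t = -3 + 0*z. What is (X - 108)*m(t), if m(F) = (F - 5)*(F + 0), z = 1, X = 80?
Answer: -672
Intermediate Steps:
t = -3 (t = -3 + 0*1 = -3 + 0 = -3)
m(F) = F*(-5 + F) (m(F) = (-5 + F)*F = F*(-5 + F))
(X - 108)*m(t) = (80 - 108)*(-3*(-5 - 3)) = -(-84)*(-8) = -28*24 = -672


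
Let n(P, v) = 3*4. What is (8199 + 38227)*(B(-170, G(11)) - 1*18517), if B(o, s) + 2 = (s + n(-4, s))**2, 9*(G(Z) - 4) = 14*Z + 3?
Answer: -65434568588/81 ≈ -8.0783e+8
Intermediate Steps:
G(Z) = 13/3 + 14*Z/9 (G(Z) = 4 + (14*Z + 3)/9 = 4 + (3 + 14*Z)/9 = 4 + (1/3 + 14*Z/9) = 13/3 + 14*Z/9)
n(P, v) = 12
B(o, s) = -2 + (12 + s)**2 (B(o, s) = -2 + (s + 12)**2 = -2 + (12 + s)**2)
(8199 + 38227)*(B(-170, G(11)) - 1*18517) = (8199 + 38227)*((-2 + (12 + (13/3 + (14/9)*11))**2) - 1*18517) = 46426*((-2 + (12 + (13/3 + 154/9))**2) - 18517) = 46426*((-2 + (12 + 193/9)**2) - 18517) = 46426*((-2 + (301/9)**2) - 18517) = 46426*((-2 + 90601/81) - 18517) = 46426*(90439/81 - 18517) = 46426*(-1409438/81) = -65434568588/81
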